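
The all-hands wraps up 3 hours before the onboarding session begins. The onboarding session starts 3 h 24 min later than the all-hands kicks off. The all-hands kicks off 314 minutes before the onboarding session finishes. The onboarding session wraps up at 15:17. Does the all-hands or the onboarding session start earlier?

The all-hands starts at 15:17 − 314 min = 10:03.
The onboarding session starts at 10:03 + 204 min = 13:27.
The all-hands starts at 10:03 and the onboarding session starts at 13:27, so the all-hands is first.

the all-hands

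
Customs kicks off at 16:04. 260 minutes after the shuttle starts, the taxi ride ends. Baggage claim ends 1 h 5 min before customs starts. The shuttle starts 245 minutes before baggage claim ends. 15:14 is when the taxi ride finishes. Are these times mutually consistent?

Baggage claim ends at 16:04 − 65 min = 14:59.
The shuttle starts at 14:59 − 245 min = 10:54.
The taxi ride ends at 10:54 + 260 min = 15:14.
That matches the stated 15:14, so the schedule is consistent.

Yes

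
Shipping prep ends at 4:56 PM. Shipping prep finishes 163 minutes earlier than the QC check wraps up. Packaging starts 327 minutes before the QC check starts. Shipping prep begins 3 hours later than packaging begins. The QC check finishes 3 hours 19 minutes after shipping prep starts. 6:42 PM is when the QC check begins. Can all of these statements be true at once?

No

Packaging starts at 6:42 PM − 327 min = 1:15 PM.
Shipping prep starts at 1:15 PM + 180 min = 4:15 PM.
The QC check ends at 4:15 PM + 199 min = 7:34 PM.
Shipping prep ends at 7:34 PM − 163 min = 4:51 PM.
But shipping prep is also said to end at 4:56 PM — a 5-minute conflict.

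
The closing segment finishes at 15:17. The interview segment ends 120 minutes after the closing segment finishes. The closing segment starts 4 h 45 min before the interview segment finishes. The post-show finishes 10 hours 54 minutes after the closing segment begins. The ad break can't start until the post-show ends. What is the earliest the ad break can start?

The interview segment ends at 15:17 + 120 min = 17:17.
The closing segment starts at 17:17 − 285 min = 12:32.
The post-show ends at 12:32 + 654 min = 23:26.
The ad break is bounded by the post-show, so the earliest it can start is 23:26.

23:26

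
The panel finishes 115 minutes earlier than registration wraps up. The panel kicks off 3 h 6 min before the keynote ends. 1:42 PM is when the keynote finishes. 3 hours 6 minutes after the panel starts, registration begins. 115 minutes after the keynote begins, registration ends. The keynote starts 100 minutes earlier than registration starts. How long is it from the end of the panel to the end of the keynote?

1 hour 40 minutes

The panel starts at 1:42 PM − 186 min = 10:36 AM.
Registration starts at 10:36 AM + 186 min = 1:42 PM.
The keynote starts at 1:42 PM − 100 min = 12:02 PM.
Registration ends at 12:02 PM + 115 min = 1:57 PM.
The panel ends at 1:57 PM − 115 min = 12:02 PM.
From 12:02 PM to 1:42 PM is 1 hour 40 minutes.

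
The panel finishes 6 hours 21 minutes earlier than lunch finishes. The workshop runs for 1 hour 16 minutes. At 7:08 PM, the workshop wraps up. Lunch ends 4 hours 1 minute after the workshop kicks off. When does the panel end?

3:32 PM

The workshop starts at 7:08 PM − 76 min = 5:52 PM.
Lunch ends at 5:52 PM + 241 min = 9:53 PM.
The panel ends at 9:53 PM − 381 min = 3:32 PM.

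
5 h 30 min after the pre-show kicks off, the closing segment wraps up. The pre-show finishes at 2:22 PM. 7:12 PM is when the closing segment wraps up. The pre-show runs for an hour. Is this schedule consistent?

No

The pre-show starts at 2:22 PM − 60 min = 1:22 PM.
The closing segment ends at 1:22 PM + 330 min = 6:52 PM.
But the closing segment is also said to end at 7:12 PM — a 20-minute conflict.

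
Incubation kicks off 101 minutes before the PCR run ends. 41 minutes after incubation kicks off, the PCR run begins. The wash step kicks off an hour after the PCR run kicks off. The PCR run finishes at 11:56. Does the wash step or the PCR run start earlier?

Incubation starts at 11:56 − 101 min = 10:15.
The PCR run starts at 10:15 + 41 min = 10:56.
The wash step starts at 10:56 + 60 min = 11:56.
The wash step starts at 11:56 and the PCR run starts at 10:56, so the PCR run is first.

the PCR run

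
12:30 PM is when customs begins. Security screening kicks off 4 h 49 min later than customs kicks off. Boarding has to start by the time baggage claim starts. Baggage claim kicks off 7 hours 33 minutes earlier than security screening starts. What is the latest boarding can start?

Security screening starts at 12:30 PM + 289 min = 5:19 PM.
Baggage claim starts at 5:19 PM − 453 min = 9:46 AM.
Boarding is bounded by baggage claim, so the latest it can start is 9:46 AM.

9:46 AM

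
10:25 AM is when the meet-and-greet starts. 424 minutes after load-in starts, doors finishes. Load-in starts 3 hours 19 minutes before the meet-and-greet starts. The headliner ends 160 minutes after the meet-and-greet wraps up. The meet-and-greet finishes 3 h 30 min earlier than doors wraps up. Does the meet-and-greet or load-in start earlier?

load-in

Load-in starts at 10:25 AM − 199 min = 7:06 AM.
The meet-and-greet starts at 10:25 AM and load-in starts at 7:06 AM, so load-in is first.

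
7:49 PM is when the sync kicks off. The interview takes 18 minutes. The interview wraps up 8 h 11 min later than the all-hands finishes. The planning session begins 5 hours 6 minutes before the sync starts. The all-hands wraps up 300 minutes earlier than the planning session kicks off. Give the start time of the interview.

The planning session starts at 7:49 PM − 306 min = 2:43 PM.
The all-hands ends at 2:43 PM − 300 min = 9:43 AM.
The interview ends at 9:43 AM + 491 min = 5:54 PM.
The interview starts at 5:54 PM − 18 min = 5:36 PM.

5:36 PM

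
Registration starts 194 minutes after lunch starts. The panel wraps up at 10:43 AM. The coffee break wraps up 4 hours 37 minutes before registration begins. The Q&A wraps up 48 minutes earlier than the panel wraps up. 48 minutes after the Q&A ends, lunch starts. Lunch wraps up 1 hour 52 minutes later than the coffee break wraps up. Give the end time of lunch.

The Q&A ends at 10:43 AM − 48 min = 9:55 AM.
Lunch starts at 9:55 AM + 48 min = 10:43 AM.
Registration starts at 10:43 AM + 194 min = 1:57 PM.
The coffee break ends at 1:57 PM − 277 min = 9:20 AM.
Lunch ends at 9:20 AM + 112 min = 11:12 AM.

11:12 AM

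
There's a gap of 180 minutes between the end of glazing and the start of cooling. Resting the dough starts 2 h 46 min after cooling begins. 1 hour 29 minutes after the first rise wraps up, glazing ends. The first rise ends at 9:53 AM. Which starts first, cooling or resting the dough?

cooling

Glazing ends at 9:53 AM + 89 min = 11:22 AM.
Cooling starts at 11:22 AM + 180 min = 2:22 PM.
Resting the dough starts at 2:22 PM + 166 min = 5:08 PM.
Cooling starts at 2:22 PM and resting the dough starts at 5:08 PM, so cooling is first.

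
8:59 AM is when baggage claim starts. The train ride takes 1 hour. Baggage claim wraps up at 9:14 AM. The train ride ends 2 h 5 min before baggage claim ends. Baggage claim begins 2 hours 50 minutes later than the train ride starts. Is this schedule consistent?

The train ride ends at 9:14 AM − 125 min = 7:09 AM.
The train ride starts at 7:09 AM − 60 min = 6:09 AM.
Baggage claim starts at 6:09 AM + 170 min = 8:59 AM.
That matches the stated 8:59 AM, so the schedule is consistent.

Yes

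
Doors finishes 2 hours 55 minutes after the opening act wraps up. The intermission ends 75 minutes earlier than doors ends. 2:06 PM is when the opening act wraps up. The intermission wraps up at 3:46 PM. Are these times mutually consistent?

Yes

Doors ends at 2:06 PM + 175 min = 5:01 PM.
The intermission ends at 5:01 PM − 75 min = 3:46 PM.
That matches the stated 3:46 PM, so the schedule is consistent.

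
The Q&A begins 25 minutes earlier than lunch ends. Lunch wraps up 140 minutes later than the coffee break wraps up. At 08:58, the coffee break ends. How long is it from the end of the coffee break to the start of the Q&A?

Lunch ends at 08:58 + 140 min = 11:18.
The Q&A starts at 11:18 − 25 min = 10:53.
From 08:58 to 10:53 is 1 h 55 min.

1 h 55 min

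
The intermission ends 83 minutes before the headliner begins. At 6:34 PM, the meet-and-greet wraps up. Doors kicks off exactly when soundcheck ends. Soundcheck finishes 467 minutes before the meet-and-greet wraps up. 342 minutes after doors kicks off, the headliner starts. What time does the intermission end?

3:06 PM

Soundcheck ends at 6:34 PM − 467 min = 10:47 AM.
So doors starts at 10:47 AM.
The headliner starts at 10:47 AM + 342 min = 4:29 PM.
The intermission ends at 4:29 PM − 83 min = 3:06 PM.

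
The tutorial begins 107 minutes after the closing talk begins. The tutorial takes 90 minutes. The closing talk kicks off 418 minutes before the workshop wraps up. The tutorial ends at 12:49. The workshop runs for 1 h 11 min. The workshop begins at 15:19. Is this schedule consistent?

Yes

The workshop ends at 15:19 + 71 min = 16:30.
The closing talk starts at 16:30 − 418 min = 09:32.
The tutorial starts at 09:32 + 107 min = 11:19.
The tutorial ends at 11:19 + 90 min = 12:49.
That matches the stated 12:49, so the schedule is consistent.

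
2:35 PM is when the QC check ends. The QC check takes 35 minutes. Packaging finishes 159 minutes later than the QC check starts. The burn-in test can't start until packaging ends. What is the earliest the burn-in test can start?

The QC check starts at 2:35 PM − 35 min = 2:00 PM.
Packaging ends at 2:00 PM + 159 min = 4:39 PM.
The burn-in test is bounded by packaging, so the earliest it can start is 4:39 PM.

4:39 PM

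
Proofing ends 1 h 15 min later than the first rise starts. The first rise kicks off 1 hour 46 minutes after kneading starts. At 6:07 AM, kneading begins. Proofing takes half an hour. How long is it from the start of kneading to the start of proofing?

The first rise starts at 6:07 AM + 106 min = 7:53 AM.
Proofing ends at 7:53 AM + 75 min = 9:08 AM.
Proofing starts at 9:08 AM − 30 min = 8:38 AM.
From 6:07 AM to 8:38 AM is 2 hours 31 minutes.

2 hours 31 minutes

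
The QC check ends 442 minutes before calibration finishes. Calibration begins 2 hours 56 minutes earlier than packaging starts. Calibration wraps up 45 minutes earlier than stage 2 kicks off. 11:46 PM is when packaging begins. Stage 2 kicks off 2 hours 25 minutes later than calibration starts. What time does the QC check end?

3:08 PM

Calibration starts at 11:46 PM − 176 min = 8:50 PM.
Stage 2 starts at 8:50 PM + 145 min = 11:15 PM.
Calibration ends at 11:15 PM − 45 min = 10:30 PM.
The QC check ends at 10:30 PM − 442 min = 3:08 PM.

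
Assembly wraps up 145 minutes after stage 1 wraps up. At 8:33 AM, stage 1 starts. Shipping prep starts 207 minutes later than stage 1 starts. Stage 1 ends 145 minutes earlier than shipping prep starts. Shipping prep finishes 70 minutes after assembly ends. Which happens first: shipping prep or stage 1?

stage 1

Shipping prep starts at 8:33 AM + 207 min = 12:00 PM.
Shipping prep starts at 12:00 PM and stage 1 starts at 8:33 AM, so stage 1 is first.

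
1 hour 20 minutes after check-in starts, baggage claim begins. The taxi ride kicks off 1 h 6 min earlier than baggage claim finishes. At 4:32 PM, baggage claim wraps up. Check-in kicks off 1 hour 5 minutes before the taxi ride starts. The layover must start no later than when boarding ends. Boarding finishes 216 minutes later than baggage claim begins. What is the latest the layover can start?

The taxi ride starts at 4:32 PM − 66 min = 3:26 PM.
Check-in starts at 3:26 PM − 65 min = 2:21 PM.
Baggage claim starts at 2:21 PM + 80 min = 3:41 PM.
Boarding ends at 3:41 PM + 216 min = 7:17 PM.
The layover is bounded by boarding, so the latest it can start is 7:17 PM.

7:17 PM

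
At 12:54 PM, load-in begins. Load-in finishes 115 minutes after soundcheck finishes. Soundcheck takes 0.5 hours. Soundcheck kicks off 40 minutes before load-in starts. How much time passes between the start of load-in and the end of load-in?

1 h 45 min

Soundcheck starts at 12:54 PM − 40 min = 12:14 PM.
Soundcheck ends at 12:14 PM + 30 min = 12:44 PM.
Load-in ends at 12:44 PM + 115 min = 2:39 PM.
From 12:54 PM to 2:39 PM is 1 h 45 min.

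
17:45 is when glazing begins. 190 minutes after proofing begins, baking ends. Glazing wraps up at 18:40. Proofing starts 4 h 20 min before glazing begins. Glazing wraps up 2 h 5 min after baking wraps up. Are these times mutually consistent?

Yes

Proofing starts at 17:45 − 260 min = 13:25.
Baking ends at 13:25 + 190 min = 16:35.
Glazing ends at 16:35 + 125 min = 18:40.
That matches the stated 18:40, so the schedule is consistent.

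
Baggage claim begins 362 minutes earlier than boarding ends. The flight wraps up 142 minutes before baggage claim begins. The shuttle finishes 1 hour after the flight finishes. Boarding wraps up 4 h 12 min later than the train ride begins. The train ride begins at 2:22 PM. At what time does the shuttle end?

Boarding ends at 2:22 PM + 252 min = 6:34 PM.
Baggage claim starts at 6:34 PM − 362 min = 12:32 PM.
The flight ends at 12:32 PM − 142 min = 10:10 AM.
The shuttle ends at 10:10 AM + 60 min = 11:10 AM.

11:10 AM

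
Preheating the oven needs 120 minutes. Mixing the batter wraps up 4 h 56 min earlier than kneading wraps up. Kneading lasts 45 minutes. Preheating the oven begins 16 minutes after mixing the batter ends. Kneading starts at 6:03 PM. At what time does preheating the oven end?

Kneading ends at 6:03 PM + 45 min = 6:48 PM.
Mixing the batter ends at 6:48 PM − 296 min = 1:52 PM.
Preheating the oven starts at 1:52 PM + 16 min = 2:08 PM.
Preheating the oven ends at 2:08 PM + 120 min = 4:08 PM.

4:08 PM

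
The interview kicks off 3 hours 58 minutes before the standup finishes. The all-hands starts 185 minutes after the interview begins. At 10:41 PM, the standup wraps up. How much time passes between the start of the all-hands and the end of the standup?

The interview starts at 10:41 PM − 238 min = 6:43 PM.
The all-hands starts at 6:43 PM + 185 min = 9:48 PM.
From 9:48 PM to 10:41 PM is 53 minutes.

53 minutes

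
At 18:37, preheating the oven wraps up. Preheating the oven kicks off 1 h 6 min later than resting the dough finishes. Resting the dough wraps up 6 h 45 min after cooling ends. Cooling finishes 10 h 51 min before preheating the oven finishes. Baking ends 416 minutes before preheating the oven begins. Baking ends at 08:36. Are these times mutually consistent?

Cooling ends at 18:37 − 651 min = 07:46.
Resting the dough ends at 07:46 + 405 min = 14:31.
Preheating the oven starts at 14:31 + 66 min = 15:37.
Baking ends at 15:37 − 416 min = 08:41.
But baking is also said to end at 08:36 — a 5-minute conflict.

No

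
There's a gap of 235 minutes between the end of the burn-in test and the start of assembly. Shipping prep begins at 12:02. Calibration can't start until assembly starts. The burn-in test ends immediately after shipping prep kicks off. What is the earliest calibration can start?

The burn-in test ends at 12:02.
Assembly starts at 12:02 + 235 min = 15:57.
Calibration is bounded by assembly, so the earliest it can start is 15:57.

15:57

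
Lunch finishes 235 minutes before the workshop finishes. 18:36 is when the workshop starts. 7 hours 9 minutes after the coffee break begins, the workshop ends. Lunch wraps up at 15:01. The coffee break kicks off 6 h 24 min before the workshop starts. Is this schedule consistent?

The coffee break starts at 18:36 − 384 min = 12:12.
The workshop ends at 12:12 + 429 min = 19:21.
Lunch ends at 19:21 − 235 min = 15:26.
But lunch is also said to end at 15:01 — a 25-minute conflict.

No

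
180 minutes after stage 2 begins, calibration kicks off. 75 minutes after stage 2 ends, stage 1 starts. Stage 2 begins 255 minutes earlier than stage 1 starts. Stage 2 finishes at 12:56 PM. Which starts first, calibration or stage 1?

calibration

Stage 1 starts at 12:56 PM + 75 min = 2:11 PM.
Stage 2 starts at 2:11 PM − 255 min = 9:56 AM.
Calibration starts at 9:56 AM + 180 min = 12:56 PM.
Calibration starts at 12:56 PM and stage 1 starts at 2:11 PM, so calibration is first.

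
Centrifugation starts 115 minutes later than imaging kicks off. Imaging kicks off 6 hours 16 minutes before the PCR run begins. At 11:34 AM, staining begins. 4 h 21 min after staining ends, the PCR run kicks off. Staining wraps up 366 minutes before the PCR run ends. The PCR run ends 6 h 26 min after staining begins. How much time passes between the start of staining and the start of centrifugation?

20 minutes

The PCR run ends at 11:34 AM + 386 min = 6:00 PM.
Staining ends at 6:00 PM − 366 min = 11:54 AM.
The PCR run starts at 11:54 AM + 261 min = 4:15 PM.
Imaging starts at 4:15 PM − 376 min = 9:59 AM.
Centrifugation starts at 9:59 AM + 115 min = 11:54 AM.
From 11:34 AM to 11:54 AM is 20 minutes.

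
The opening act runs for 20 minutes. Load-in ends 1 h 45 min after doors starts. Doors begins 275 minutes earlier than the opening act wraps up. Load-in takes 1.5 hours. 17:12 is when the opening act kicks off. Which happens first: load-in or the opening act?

The opening act ends at 17:12 + 20 min = 17:32.
Doors starts at 17:32 − 275 min = 12:57.
Load-in ends at 12:57 + 105 min = 14:42.
Load-in starts at 14:42 − 90 min = 13:12.
Load-in starts at 13:12 and the opening act starts at 17:12, so load-in is first.

load-in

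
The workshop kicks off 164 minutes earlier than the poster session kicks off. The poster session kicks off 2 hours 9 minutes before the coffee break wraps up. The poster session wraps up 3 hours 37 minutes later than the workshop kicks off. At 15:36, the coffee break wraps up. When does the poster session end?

14:20

The poster session starts at 15:36 − 129 min = 13:27.
The workshop starts at 13:27 − 164 min = 10:43.
The poster session ends at 10:43 + 217 min = 14:20.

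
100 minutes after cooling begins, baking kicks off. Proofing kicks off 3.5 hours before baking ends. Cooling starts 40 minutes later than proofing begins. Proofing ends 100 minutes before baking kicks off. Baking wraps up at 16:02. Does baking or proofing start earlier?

proofing

Proofing starts at 16:02 − 210 min = 12:32.
Cooling starts at 12:32 + 40 min = 13:12.
Baking starts at 13:12 + 100 min = 14:52.
Baking starts at 14:52 and proofing starts at 12:32, so proofing is first.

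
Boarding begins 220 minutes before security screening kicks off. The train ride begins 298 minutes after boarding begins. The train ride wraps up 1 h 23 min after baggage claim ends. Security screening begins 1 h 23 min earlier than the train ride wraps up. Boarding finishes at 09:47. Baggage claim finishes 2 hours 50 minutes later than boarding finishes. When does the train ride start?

13:55

Baggage claim ends at 09:47 + 170 min = 12:37.
The train ride ends at 12:37 + 83 min = 14:00.
Security screening starts at 14:00 − 83 min = 12:37.
Boarding starts at 12:37 − 220 min = 08:57.
The train ride starts at 08:57 + 298 min = 13:55.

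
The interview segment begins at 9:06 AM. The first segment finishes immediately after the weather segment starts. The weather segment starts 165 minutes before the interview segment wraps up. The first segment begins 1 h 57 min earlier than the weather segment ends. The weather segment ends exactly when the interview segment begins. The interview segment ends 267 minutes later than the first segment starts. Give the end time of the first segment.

8:51 AM

The weather segment ends at 9:06 AM.
The first segment starts at 9:06 AM − 117 min = 7:09 AM.
The interview segment ends at 7:09 AM + 267 min = 11:36 AM.
The weather segment starts at 11:36 AM − 165 min = 8:51 AM.
So the first segment ends at 8:51 AM.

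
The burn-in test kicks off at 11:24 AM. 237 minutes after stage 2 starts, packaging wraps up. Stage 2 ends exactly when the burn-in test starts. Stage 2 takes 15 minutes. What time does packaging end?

Stage 2 ends at 11:24 AM.
Stage 2 starts at 11:24 AM − 15 min = 11:09 AM.
Packaging ends at 11:09 AM + 237 min = 3:06 PM.

3:06 PM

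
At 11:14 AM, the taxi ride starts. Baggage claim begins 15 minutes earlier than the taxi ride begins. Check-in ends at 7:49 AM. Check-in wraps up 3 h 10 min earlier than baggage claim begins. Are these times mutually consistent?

Baggage claim starts at 11:14 AM − 15 min = 10:59 AM.
Check-in ends at 10:59 AM − 190 min = 7:49 AM.
That matches the stated 7:49 AM, so the schedule is consistent.

Yes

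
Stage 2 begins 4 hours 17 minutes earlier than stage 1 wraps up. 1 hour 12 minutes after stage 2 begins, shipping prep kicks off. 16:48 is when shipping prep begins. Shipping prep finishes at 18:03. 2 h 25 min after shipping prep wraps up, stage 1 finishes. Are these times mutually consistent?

Stage 1 ends at 18:03 + 145 min = 20:28.
Stage 2 starts at 20:28 − 257 min = 16:11.
Shipping prep starts at 16:11 + 72 min = 17:23.
But shipping prep is also said to start at 16:48 — a 35-minute conflict.

No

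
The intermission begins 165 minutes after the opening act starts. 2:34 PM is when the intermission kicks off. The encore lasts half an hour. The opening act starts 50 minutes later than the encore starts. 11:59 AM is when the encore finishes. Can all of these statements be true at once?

The encore starts at 11:59 AM − 30 min = 11:29 AM.
The opening act starts at 11:29 AM + 50 min = 12:19 PM.
The intermission starts at 12:19 PM + 165 min = 3:04 PM.
But the intermission is also said to start at 2:34 PM — a 30-minute conflict.

No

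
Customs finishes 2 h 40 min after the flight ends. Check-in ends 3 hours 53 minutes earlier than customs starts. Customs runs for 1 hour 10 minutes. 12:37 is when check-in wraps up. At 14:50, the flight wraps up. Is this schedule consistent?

Customs ends at 14:50 + 160 min = 17:30.
Customs starts at 17:30 − 70 min = 16:20.
Check-in ends at 16:20 − 233 min = 12:27.
But check-in is also said to end at 12:37 — a 10-minute conflict.

No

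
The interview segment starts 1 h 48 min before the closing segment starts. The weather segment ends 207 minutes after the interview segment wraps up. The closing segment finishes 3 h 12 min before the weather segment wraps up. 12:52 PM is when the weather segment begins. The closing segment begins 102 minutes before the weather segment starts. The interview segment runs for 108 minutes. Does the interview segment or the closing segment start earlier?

The closing segment starts at 12:52 PM − 102 min = 11:10 AM.
The interview segment starts at 11:10 AM − 108 min = 9:22 AM.
The interview segment starts at 9:22 AM and the closing segment starts at 11:10 AM, so the interview segment is first.

the interview segment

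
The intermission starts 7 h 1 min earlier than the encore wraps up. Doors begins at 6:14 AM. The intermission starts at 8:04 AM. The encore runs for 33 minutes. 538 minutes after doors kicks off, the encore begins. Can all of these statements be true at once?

The encore starts at 6:14 AM + 538 min = 3:12 PM.
The encore ends at 3:12 PM + 33 min = 3:45 PM.
The intermission starts at 3:45 PM − 421 min = 8:44 AM.
But the intermission is also said to start at 8:04 AM — a 40-minute conflict.

No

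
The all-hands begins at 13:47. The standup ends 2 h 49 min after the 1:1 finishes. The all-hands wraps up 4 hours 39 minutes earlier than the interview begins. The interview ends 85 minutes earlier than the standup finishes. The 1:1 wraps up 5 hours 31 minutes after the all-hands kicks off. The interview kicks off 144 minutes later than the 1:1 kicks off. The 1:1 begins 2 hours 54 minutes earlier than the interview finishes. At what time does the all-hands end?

The 1:1 ends at 13:47 + 331 min = 19:18.
The standup ends at 19:18 + 169 min = 22:07.
The interview ends at 22:07 − 85 min = 20:42.
The 1:1 starts at 20:42 − 174 min = 17:48.
The interview starts at 17:48 + 144 min = 20:12.
The all-hands ends at 20:12 − 279 min = 15:33.

15:33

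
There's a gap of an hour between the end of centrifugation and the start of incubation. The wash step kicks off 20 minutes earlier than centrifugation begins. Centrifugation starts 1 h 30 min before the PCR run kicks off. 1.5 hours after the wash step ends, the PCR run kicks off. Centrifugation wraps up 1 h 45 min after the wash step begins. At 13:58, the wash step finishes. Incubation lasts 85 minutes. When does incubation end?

17:48

The PCR run starts at 13:58 + 90 min = 15:28.
Centrifugation starts at 15:28 − 90 min = 13:58.
The wash step starts at 13:58 − 20 min = 13:38.
Centrifugation ends at 13:38 + 105 min = 15:23.
Incubation starts at 15:23 + 60 min = 16:23.
Incubation ends at 16:23 + 85 min = 17:48.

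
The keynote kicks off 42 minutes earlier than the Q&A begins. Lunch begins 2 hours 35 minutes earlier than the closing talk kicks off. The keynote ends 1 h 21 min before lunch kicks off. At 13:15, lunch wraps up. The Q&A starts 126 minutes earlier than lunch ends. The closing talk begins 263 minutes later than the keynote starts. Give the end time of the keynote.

The Q&A starts at 13:15 − 126 min = 11:09.
The keynote starts at 11:09 − 42 min = 10:27.
The closing talk starts at 10:27 + 263 min = 14:50.
Lunch starts at 14:50 − 155 min = 12:15.
The keynote ends at 12:15 − 81 min = 10:54.

10:54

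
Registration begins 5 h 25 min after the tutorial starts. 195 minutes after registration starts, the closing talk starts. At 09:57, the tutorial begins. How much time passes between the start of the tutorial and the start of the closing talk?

8 h 40 min

Registration starts at 09:57 + 325 min = 15:22.
The closing talk starts at 15:22 + 195 min = 18:37.
From 09:57 to 18:37 is 8 h 40 min.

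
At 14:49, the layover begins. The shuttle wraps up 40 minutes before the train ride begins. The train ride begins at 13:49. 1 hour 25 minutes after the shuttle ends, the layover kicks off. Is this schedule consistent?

No

The shuttle ends at 13:49 − 40 min = 13:09.
The layover starts at 13:09 + 85 min = 14:34.
But the layover is also said to start at 14:49 — a 15-minute conflict.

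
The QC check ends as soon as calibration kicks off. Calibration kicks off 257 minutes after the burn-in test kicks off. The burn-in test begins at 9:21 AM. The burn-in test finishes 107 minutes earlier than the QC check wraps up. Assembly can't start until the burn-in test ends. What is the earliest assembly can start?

Calibration starts at 9:21 AM + 257 min = 1:38 PM.
So the QC check ends at 1:38 PM.
The burn-in test ends at 1:38 PM − 107 min = 11:51 AM.
Assembly is bounded by the burn-in test, so the earliest it can start is 11:51 AM.

11:51 AM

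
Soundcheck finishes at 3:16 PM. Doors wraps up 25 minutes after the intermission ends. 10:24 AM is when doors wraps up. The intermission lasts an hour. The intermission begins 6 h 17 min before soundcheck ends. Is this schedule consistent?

Yes

The intermission starts at 3:16 PM − 377 min = 8:59 AM.
The intermission ends at 8:59 AM + 60 min = 9:59 AM.
Doors ends at 9:59 AM + 25 min = 10:24 AM.
That matches the stated 10:24 AM, so the schedule is consistent.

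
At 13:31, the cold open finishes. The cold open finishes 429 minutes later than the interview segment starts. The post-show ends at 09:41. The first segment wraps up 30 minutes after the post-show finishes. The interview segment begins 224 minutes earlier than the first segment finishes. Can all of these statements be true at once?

The first segment ends at 09:41 + 30 min = 10:11.
The interview segment starts at 10:11 − 224 min = 06:27.
The cold open ends at 06:27 + 429 min = 13:36.
But the cold open is also said to end at 13:31 — a 5-minute conflict.

No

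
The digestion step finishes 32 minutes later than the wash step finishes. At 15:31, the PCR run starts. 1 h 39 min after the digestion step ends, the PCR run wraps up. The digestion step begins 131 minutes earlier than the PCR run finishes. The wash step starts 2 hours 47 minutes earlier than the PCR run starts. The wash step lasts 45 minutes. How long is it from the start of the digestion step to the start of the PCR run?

2 h 2 min

The wash step starts at 15:31 − 167 min = 12:44.
The wash step ends at 12:44 + 45 min = 13:29.
The digestion step ends at 13:29 + 32 min = 14:01.
The PCR run ends at 14:01 + 99 min = 15:40.
The digestion step starts at 15:40 − 131 min = 13:29.
From 13:29 to 15:31 is 2 h 2 min.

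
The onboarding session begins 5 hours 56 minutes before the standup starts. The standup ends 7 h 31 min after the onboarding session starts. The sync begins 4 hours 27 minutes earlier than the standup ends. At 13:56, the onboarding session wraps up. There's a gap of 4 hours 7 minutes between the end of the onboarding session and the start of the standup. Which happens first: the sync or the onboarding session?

The standup starts at 13:56 + 247 min = 18:03.
The onboarding session starts at 18:03 − 356 min = 12:07.
The standup ends at 12:07 + 451 min = 19:38.
The sync starts at 19:38 − 267 min = 15:11.
The sync starts at 15:11 and the onboarding session starts at 12:07, so the onboarding session is first.

the onboarding session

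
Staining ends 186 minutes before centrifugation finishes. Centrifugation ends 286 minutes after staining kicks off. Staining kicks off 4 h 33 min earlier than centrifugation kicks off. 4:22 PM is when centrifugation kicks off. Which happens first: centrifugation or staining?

Staining starts at 4:22 PM − 273 min = 11:49 AM.
Centrifugation starts at 4:22 PM and staining starts at 11:49 AM, so staining is first.

staining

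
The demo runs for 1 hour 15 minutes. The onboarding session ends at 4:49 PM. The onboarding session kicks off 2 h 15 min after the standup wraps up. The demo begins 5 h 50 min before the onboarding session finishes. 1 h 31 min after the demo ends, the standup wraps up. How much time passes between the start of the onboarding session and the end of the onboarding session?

49 minutes

The demo starts at 4:49 PM − 350 min = 10:59 AM.
The demo ends at 10:59 AM + 75 min = 12:14 PM.
The standup ends at 12:14 PM + 91 min = 1:45 PM.
The onboarding session starts at 1:45 PM + 135 min = 4:00 PM.
From 4:00 PM to 4:49 PM is 49 minutes.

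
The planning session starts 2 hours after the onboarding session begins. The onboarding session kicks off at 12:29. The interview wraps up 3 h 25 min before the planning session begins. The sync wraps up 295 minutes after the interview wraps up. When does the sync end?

15:59

The planning session starts at 12:29 + 120 min = 14:29.
The interview ends at 14:29 − 205 min = 11:04.
The sync ends at 11:04 + 295 min = 15:59.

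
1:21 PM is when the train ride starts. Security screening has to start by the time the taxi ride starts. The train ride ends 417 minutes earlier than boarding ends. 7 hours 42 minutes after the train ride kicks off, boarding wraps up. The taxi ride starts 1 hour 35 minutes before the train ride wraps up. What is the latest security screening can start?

12:31 PM

Boarding ends at 1:21 PM + 462 min = 9:03 PM.
The train ride ends at 9:03 PM − 417 min = 2:06 PM.
The taxi ride starts at 2:06 PM − 95 min = 12:31 PM.
Security screening is bounded by the taxi ride, so the latest it can start is 12:31 PM.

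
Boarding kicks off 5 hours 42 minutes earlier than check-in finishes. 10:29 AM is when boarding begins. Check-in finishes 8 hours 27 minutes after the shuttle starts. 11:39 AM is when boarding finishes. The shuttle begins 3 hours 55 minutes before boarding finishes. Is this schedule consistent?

The shuttle starts at 11:39 AM − 235 min = 7:44 AM.
Check-in ends at 7:44 AM + 507 min = 4:11 PM.
Boarding starts at 4:11 PM − 342 min = 10:29 AM.
That matches the stated 10:29 AM, so the schedule is consistent.

Yes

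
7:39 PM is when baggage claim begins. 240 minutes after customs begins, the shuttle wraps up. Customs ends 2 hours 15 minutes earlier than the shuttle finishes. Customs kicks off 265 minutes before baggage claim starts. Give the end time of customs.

Customs starts at 7:39 PM − 265 min = 3:14 PM.
The shuttle ends at 3:14 PM + 240 min = 7:14 PM.
Customs ends at 7:14 PM − 135 min = 4:59 PM.

4:59 PM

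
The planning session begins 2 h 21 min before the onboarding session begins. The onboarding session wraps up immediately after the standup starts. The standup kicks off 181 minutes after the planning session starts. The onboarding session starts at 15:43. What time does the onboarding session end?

16:23

The planning session starts at 15:43 − 141 min = 13:22.
The standup starts at 13:22 + 181 min = 16:23.
So the onboarding session ends at 16:23.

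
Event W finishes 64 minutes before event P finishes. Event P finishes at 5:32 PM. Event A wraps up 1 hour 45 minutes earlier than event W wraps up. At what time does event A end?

2:43 PM

Event W ends at 5:32 PM − 64 min = 4:28 PM.
Event A ends at 4:28 PM − 105 min = 2:43 PM.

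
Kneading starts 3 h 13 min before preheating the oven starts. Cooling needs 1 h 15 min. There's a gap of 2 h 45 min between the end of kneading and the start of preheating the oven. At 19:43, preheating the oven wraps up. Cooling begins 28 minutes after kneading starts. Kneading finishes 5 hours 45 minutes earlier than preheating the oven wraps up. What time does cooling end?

Kneading ends at 19:43 − 345 min = 13:58.
Preheating the oven starts at 13:58 + 165 min = 16:43.
Kneading starts at 16:43 − 193 min = 13:30.
Cooling starts at 13:30 + 28 min = 13:58.
Cooling ends at 13:58 + 75 min = 15:13.

15:13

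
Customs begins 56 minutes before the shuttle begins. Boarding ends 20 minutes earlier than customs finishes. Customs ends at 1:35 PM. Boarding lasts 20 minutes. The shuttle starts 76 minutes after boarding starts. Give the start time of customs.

Boarding ends at 1:35 PM − 20 min = 1:15 PM.
Boarding starts at 1:15 PM − 20 min = 12:55 PM.
The shuttle starts at 12:55 PM + 76 min = 2:11 PM.
Customs starts at 2:11 PM − 56 min = 1:15 PM.

1:15 PM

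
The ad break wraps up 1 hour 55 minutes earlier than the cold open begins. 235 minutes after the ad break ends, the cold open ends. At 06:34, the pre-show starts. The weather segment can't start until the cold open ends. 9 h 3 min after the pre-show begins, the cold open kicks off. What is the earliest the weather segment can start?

The cold open starts at 06:34 + 543 min = 15:37.
The ad break ends at 15:37 − 115 min = 13:42.
The cold open ends at 13:42 + 235 min = 17:37.
The weather segment is bounded by the cold open, so the earliest it can start is 17:37.

17:37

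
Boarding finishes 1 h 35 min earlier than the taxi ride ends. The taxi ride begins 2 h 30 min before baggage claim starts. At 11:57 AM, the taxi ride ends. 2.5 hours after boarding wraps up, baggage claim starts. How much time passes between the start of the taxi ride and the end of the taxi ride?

95 minutes

Boarding ends at 11:57 AM − 95 min = 10:22 AM.
Baggage claim starts at 10:22 AM + 150 min = 12:52 PM.
The taxi ride starts at 12:52 PM − 150 min = 10:22 AM.
From 10:22 AM to 11:57 AM is 95 minutes.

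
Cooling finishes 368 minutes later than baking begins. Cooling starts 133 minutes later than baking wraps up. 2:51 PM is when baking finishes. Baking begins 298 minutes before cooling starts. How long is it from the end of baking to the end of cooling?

Cooling starts at 2:51 PM + 133 min = 5:04 PM.
Baking starts at 5:04 PM − 298 min = 12:06 PM.
Cooling ends at 12:06 PM + 368 min = 6:14 PM.
From 2:51 PM to 6:14 PM is 3 h 23 min.

3 h 23 min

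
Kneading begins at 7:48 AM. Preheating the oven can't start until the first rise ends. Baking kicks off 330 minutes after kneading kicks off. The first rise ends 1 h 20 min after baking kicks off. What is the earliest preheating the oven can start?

Baking starts at 7:48 AM + 330 min = 1:18 PM.
The first rise ends at 1:18 PM + 80 min = 2:38 PM.
Preheating the oven is bounded by the first rise, so the earliest it can start is 2:38 PM.

2:38 PM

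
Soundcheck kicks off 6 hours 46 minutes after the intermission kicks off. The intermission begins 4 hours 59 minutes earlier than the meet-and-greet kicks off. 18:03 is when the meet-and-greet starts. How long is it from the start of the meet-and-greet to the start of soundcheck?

The intermission starts at 18:03 − 299 min = 13:04.
Soundcheck starts at 13:04 + 406 min = 19:50.
From 18:03 to 19:50 is 1 hour 47 minutes.

1 hour 47 minutes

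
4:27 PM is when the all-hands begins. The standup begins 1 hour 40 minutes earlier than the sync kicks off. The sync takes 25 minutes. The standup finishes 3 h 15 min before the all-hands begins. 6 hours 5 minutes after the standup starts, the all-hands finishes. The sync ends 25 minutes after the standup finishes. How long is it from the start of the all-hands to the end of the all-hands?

The standup ends at 4:27 PM − 195 min = 1:12 PM.
The sync ends at 1:12 PM + 25 min = 1:37 PM.
The sync starts at 1:37 PM − 25 min = 1:12 PM.
The standup starts at 1:12 PM − 100 min = 11:32 AM.
The all-hands ends at 11:32 AM + 365 min = 5:37 PM.
From 4:27 PM to 5:37 PM is 1 h 10 min.

1 h 10 min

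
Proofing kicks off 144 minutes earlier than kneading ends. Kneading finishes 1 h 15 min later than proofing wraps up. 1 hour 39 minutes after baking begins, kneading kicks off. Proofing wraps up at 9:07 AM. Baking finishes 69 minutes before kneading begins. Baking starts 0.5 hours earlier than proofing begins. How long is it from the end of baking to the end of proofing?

1 h 9 min

Kneading ends at 9:07 AM + 75 min = 10:22 AM.
Proofing starts at 10:22 AM − 144 min = 7:58 AM.
Baking starts at 7:58 AM − 30 min = 7:28 AM.
Kneading starts at 7:28 AM + 99 min = 9:07 AM.
Baking ends at 9:07 AM − 69 min = 7:58 AM.
From 7:58 AM to 9:07 AM is 1 h 9 min.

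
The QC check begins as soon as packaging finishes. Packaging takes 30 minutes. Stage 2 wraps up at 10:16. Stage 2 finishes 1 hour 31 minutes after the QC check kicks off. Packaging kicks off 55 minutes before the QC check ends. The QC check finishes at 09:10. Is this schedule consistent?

Yes

Packaging starts at 09:10 − 55 min = 08:15.
Packaging ends at 08:15 + 30 min = 08:45.
So the QC check starts at 08:45.
Stage 2 ends at 08:45 + 91 min = 10:16.
That matches the stated 10:16, so the schedule is consistent.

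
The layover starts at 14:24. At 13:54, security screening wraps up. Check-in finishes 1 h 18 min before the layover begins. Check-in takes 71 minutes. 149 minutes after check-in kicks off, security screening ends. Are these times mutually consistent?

Check-in ends at 14:24 − 78 min = 13:06.
Check-in starts at 13:06 − 71 min = 11:55.
Security screening ends at 11:55 + 149 min = 14:24.
But security screening is also said to end at 13:54 — a 30-minute conflict.

No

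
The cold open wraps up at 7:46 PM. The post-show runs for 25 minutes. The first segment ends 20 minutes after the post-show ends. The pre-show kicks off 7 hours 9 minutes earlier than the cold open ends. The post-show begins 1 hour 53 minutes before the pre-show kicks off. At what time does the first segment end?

The pre-show starts at 7:46 PM − 429 min = 12:37 PM.
The post-show starts at 12:37 PM − 113 min = 10:44 AM.
The post-show ends at 10:44 AM + 25 min = 11:09 AM.
The first segment ends at 11:09 AM + 20 min = 11:29 AM.

11:29 AM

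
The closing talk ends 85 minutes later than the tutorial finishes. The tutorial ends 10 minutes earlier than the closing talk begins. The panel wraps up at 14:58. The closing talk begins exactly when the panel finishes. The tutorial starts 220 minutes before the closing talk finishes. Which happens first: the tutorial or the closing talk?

The closing talk starts at 14:58.
The tutorial ends at 14:58 − 10 min = 14:48.
The closing talk ends at 14:48 + 85 min = 16:13.
The tutorial starts at 16:13 − 220 min = 12:33.
The tutorial starts at 12:33 and the closing talk starts at 14:58, so the tutorial is first.

the tutorial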